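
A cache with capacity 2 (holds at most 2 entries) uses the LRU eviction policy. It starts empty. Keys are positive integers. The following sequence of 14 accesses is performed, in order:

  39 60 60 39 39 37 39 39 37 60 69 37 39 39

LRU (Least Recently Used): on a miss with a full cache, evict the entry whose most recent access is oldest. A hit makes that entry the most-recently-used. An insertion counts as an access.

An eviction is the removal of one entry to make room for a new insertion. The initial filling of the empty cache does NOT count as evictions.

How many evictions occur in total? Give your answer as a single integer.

Answer: 5

Derivation:
LRU simulation (capacity=2):
  1. access 39: MISS. Cache (LRU->MRU): [39]
  2. access 60: MISS. Cache (LRU->MRU): [39 60]
  3. access 60: HIT. Cache (LRU->MRU): [39 60]
  4. access 39: HIT. Cache (LRU->MRU): [60 39]
  5. access 39: HIT. Cache (LRU->MRU): [60 39]
  6. access 37: MISS, evict 60. Cache (LRU->MRU): [39 37]
  7. access 39: HIT. Cache (LRU->MRU): [37 39]
  8. access 39: HIT. Cache (LRU->MRU): [37 39]
  9. access 37: HIT. Cache (LRU->MRU): [39 37]
  10. access 60: MISS, evict 39. Cache (LRU->MRU): [37 60]
  11. access 69: MISS, evict 37. Cache (LRU->MRU): [60 69]
  12. access 37: MISS, evict 60. Cache (LRU->MRU): [69 37]
  13. access 39: MISS, evict 69. Cache (LRU->MRU): [37 39]
  14. access 39: HIT. Cache (LRU->MRU): [37 39]
Total: 7 hits, 7 misses, 5 evictions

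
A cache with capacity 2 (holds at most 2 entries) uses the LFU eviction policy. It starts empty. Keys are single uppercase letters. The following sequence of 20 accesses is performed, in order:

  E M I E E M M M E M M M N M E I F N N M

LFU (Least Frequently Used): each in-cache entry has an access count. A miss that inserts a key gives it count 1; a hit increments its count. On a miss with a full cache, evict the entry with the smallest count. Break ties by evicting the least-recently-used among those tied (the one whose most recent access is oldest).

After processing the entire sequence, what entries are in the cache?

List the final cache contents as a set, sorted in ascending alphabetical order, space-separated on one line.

LFU simulation (capacity=2):
  1. access E: MISS. Cache: [E(c=1)]
  2. access M: MISS. Cache: [E(c=1) M(c=1)]
  3. access I: MISS, evict E(c=1). Cache: [M(c=1) I(c=1)]
  4. access E: MISS, evict M(c=1). Cache: [I(c=1) E(c=1)]
  5. access E: HIT, count now 2. Cache: [I(c=1) E(c=2)]
  6. access M: MISS, evict I(c=1). Cache: [M(c=1) E(c=2)]
  7. access M: HIT, count now 2. Cache: [E(c=2) M(c=2)]
  8. access M: HIT, count now 3. Cache: [E(c=2) M(c=3)]
  9. access E: HIT, count now 3. Cache: [M(c=3) E(c=3)]
  10. access M: HIT, count now 4. Cache: [E(c=3) M(c=4)]
  11. access M: HIT, count now 5. Cache: [E(c=3) M(c=5)]
  12. access M: HIT, count now 6. Cache: [E(c=3) M(c=6)]
  13. access N: MISS, evict E(c=3). Cache: [N(c=1) M(c=6)]
  14. access M: HIT, count now 7. Cache: [N(c=1) M(c=7)]
  15. access E: MISS, evict N(c=1). Cache: [E(c=1) M(c=7)]
  16. access I: MISS, evict E(c=1). Cache: [I(c=1) M(c=7)]
  17. access F: MISS, evict I(c=1). Cache: [F(c=1) M(c=7)]
  18. access N: MISS, evict F(c=1). Cache: [N(c=1) M(c=7)]
  19. access N: HIT, count now 2. Cache: [N(c=2) M(c=7)]
  20. access M: HIT, count now 8. Cache: [N(c=2) M(c=8)]
Total: 10 hits, 10 misses, 8 evictions

Answer: M N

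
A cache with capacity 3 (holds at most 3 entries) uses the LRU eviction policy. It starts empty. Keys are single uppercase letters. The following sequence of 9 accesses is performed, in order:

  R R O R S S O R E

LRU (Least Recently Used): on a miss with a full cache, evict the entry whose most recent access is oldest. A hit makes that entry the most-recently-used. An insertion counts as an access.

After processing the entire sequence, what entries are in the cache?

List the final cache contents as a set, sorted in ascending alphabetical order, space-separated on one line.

Answer: E O R

Derivation:
LRU simulation (capacity=3):
  1. access R: MISS. Cache (LRU->MRU): [R]
  2. access R: HIT. Cache (LRU->MRU): [R]
  3. access O: MISS. Cache (LRU->MRU): [R O]
  4. access R: HIT. Cache (LRU->MRU): [O R]
  5. access S: MISS. Cache (LRU->MRU): [O R S]
  6. access S: HIT. Cache (LRU->MRU): [O R S]
  7. access O: HIT. Cache (LRU->MRU): [R S O]
  8. access R: HIT. Cache (LRU->MRU): [S O R]
  9. access E: MISS, evict S. Cache (LRU->MRU): [O R E]
Total: 5 hits, 4 misses, 1 evictions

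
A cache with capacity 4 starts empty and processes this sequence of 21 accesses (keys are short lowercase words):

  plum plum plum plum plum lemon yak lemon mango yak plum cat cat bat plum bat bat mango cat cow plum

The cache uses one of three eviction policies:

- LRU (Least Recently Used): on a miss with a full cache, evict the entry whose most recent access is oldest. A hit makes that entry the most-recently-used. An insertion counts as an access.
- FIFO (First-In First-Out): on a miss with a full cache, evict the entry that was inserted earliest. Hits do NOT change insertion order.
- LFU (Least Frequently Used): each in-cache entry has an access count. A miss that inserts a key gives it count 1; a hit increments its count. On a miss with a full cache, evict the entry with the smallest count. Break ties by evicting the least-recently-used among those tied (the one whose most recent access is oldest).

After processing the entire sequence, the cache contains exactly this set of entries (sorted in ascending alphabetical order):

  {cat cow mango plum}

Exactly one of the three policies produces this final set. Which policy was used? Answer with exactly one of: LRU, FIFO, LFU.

Answer: LRU

Derivation:
Simulating under each policy and comparing final sets:
  LRU: final set = {cat cow mango plum} -> MATCHES target
  FIFO: final set = {bat cat cow plum} -> differs
  LFU: final set = {bat cat cow plum} -> differs
Only LRU produces the target set.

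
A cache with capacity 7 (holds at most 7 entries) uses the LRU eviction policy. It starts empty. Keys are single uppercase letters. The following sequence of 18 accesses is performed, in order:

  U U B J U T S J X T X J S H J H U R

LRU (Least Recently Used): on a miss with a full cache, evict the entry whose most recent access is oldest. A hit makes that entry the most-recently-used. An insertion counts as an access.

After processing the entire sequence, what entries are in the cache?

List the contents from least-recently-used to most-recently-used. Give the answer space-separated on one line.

LRU simulation (capacity=7):
  1. access U: MISS. Cache (LRU->MRU): [U]
  2. access U: HIT. Cache (LRU->MRU): [U]
  3. access B: MISS. Cache (LRU->MRU): [U B]
  4. access J: MISS. Cache (LRU->MRU): [U B J]
  5. access U: HIT. Cache (LRU->MRU): [B J U]
  6. access T: MISS. Cache (LRU->MRU): [B J U T]
  7. access S: MISS. Cache (LRU->MRU): [B J U T S]
  8. access J: HIT. Cache (LRU->MRU): [B U T S J]
  9. access X: MISS. Cache (LRU->MRU): [B U T S J X]
  10. access T: HIT. Cache (LRU->MRU): [B U S J X T]
  11. access X: HIT. Cache (LRU->MRU): [B U S J T X]
  12. access J: HIT. Cache (LRU->MRU): [B U S T X J]
  13. access S: HIT. Cache (LRU->MRU): [B U T X J S]
  14. access H: MISS. Cache (LRU->MRU): [B U T X J S H]
  15. access J: HIT. Cache (LRU->MRU): [B U T X S H J]
  16. access H: HIT. Cache (LRU->MRU): [B U T X S J H]
  17. access U: HIT. Cache (LRU->MRU): [B T X S J H U]
  18. access R: MISS, evict B. Cache (LRU->MRU): [T X S J H U R]
Total: 10 hits, 8 misses, 1 evictions

Answer: T X S J H U R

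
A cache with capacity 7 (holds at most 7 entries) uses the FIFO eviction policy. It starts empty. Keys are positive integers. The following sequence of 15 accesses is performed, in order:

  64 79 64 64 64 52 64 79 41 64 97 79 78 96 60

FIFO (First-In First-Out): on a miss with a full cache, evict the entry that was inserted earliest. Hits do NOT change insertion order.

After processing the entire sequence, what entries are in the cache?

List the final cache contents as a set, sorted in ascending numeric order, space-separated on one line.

FIFO simulation (capacity=7):
  1. access 64: MISS. Cache (old->new): [64]
  2. access 79: MISS. Cache (old->new): [64 79]
  3. access 64: HIT. Cache (old->new): [64 79]
  4. access 64: HIT. Cache (old->new): [64 79]
  5. access 64: HIT. Cache (old->new): [64 79]
  6. access 52: MISS. Cache (old->new): [64 79 52]
  7. access 64: HIT. Cache (old->new): [64 79 52]
  8. access 79: HIT. Cache (old->new): [64 79 52]
  9. access 41: MISS. Cache (old->new): [64 79 52 41]
  10. access 64: HIT. Cache (old->new): [64 79 52 41]
  11. access 97: MISS. Cache (old->new): [64 79 52 41 97]
  12. access 79: HIT. Cache (old->new): [64 79 52 41 97]
  13. access 78: MISS. Cache (old->new): [64 79 52 41 97 78]
  14. access 96: MISS. Cache (old->new): [64 79 52 41 97 78 96]
  15. access 60: MISS, evict 64. Cache (old->new): [79 52 41 97 78 96 60]
Total: 7 hits, 8 misses, 1 evictions

Answer: 41 52 60 78 79 96 97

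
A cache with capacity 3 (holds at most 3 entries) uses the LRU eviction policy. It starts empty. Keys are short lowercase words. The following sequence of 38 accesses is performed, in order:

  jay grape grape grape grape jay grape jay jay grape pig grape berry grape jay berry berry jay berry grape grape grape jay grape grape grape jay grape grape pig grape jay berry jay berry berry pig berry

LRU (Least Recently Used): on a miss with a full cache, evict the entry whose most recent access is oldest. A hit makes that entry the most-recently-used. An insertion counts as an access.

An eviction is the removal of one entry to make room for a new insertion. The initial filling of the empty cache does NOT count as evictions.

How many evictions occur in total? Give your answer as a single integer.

Answer: 5

Derivation:
LRU simulation (capacity=3):
  1. access jay: MISS. Cache (LRU->MRU): [jay]
  2. access grape: MISS. Cache (LRU->MRU): [jay grape]
  3. access grape: HIT. Cache (LRU->MRU): [jay grape]
  4. access grape: HIT. Cache (LRU->MRU): [jay grape]
  5. access grape: HIT. Cache (LRU->MRU): [jay grape]
  6. access jay: HIT. Cache (LRU->MRU): [grape jay]
  7. access grape: HIT. Cache (LRU->MRU): [jay grape]
  8. access jay: HIT. Cache (LRU->MRU): [grape jay]
  9. access jay: HIT. Cache (LRU->MRU): [grape jay]
  10. access grape: HIT. Cache (LRU->MRU): [jay grape]
  11. access pig: MISS. Cache (LRU->MRU): [jay grape pig]
  12. access grape: HIT. Cache (LRU->MRU): [jay pig grape]
  13. access berry: MISS, evict jay. Cache (LRU->MRU): [pig grape berry]
  14. access grape: HIT. Cache (LRU->MRU): [pig berry grape]
  15. access jay: MISS, evict pig. Cache (LRU->MRU): [berry grape jay]
  16. access berry: HIT. Cache (LRU->MRU): [grape jay berry]
  17. access berry: HIT. Cache (LRU->MRU): [grape jay berry]
  18. access jay: HIT. Cache (LRU->MRU): [grape berry jay]
  19. access berry: HIT. Cache (LRU->MRU): [grape jay berry]
  20. access grape: HIT. Cache (LRU->MRU): [jay berry grape]
  21. access grape: HIT. Cache (LRU->MRU): [jay berry grape]
  22. access grape: HIT. Cache (LRU->MRU): [jay berry grape]
  23. access jay: HIT. Cache (LRU->MRU): [berry grape jay]
  24. access grape: HIT. Cache (LRU->MRU): [berry jay grape]
  25. access grape: HIT. Cache (LRU->MRU): [berry jay grape]
  26. access grape: HIT. Cache (LRU->MRU): [berry jay grape]
  27. access jay: HIT. Cache (LRU->MRU): [berry grape jay]
  28. access grape: HIT. Cache (LRU->MRU): [berry jay grape]
  29. access grape: HIT. Cache (LRU->MRU): [berry jay grape]
  30. access pig: MISS, evict berry. Cache (LRU->MRU): [jay grape pig]
  31. access grape: HIT. Cache (LRU->MRU): [jay pig grape]
  32. access jay: HIT. Cache (LRU->MRU): [pig grape jay]
  33. access berry: MISS, evict pig. Cache (LRU->MRU): [grape jay berry]
  34. access jay: HIT. Cache (LRU->MRU): [grape berry jay]
  35. access berry: HIT. Cache (LRU->MRU): [grape jay berry]
  36. access berry: HIT. Cache (LRU->MRU): [grape jay berry]
  37. access pig: MISS, evict grape. Cache (LRU->MRU): [jay berry pig]
  38. access berry: HIT. Cache (LRU->MRU): [jay pig berry]
Total: 30 hits, 8 misses, 5 evictions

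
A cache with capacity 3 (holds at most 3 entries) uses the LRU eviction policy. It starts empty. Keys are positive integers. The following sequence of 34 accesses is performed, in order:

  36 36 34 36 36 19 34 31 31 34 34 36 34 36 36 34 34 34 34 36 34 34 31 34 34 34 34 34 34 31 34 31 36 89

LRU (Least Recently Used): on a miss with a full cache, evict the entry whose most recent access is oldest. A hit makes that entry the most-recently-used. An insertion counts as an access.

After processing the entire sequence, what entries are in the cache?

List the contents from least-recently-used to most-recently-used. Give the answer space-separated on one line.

Answer: 31 36 89

Derivation:
LRU simulation (capacity=3):
  1. access 36: MISS. Cache (LRU->MRU): [36]
  2. access 36: HIT. Cache (LRU->MRU): [36]
  3. access 34: MISS. Cache (LRU->MRU): [36 34]
  4. access 36: HIT. Cache (LRU->MRU): [34 36]
  5. access 36: HIT. Cache (LRU->MRU): [34 36]
  6. access 19: MISS. Cache (LRU->MRU): [34 36 19]
  7. access 34: HIT. Cache (LRU->MRU): [36 19 34]
  8. access 31: MISS, evict 36. Cache (LRU->MRU): [19 34 31]
  9. access 31: HIT. Cache (LRU->MRU): [19 34 31]
  10. access 34: HIT. Cache (LRU->MRU): [19 31 34]
  11. access 34: HIT. Cache (LRU->MRU): [19 31 34]
  12. access 36: MISS, evict 19. Cache (LRU->MRU): [31 34 36]
  13. access 34: HIT. Cache (LRU->MRU): [31 36 34]
  14. access 36: HIT. Cache (LRU->MRU): [31 34 36]
  15. access 36: HIT. Cache (LRU->MRU): [31 34 36]
  16. access 34: HIT. Cache (LRU->MRU): [31 36 34]
  17. access 34: HIT. Cache (LRU->MRU): [31 36 34]
  18. access 34: HIT. Cache (LRU->MRU): [31 36 34]
  19. access 34: HIT. Cache (LRU->MRU): [31 36 34]
  20. access 36: HIT. Cache (LRU->MRU): [31 34 36]
  21. access 34: HIT. Cache (LRU->MRU): [31 36 34]
  22. access 34: HIT. Cache (LRU->MRU): [31 36 34]
  23. access 31: HIT. Cache (LRU->MRU): [36 34 31]
  24. access 34: HIT. Cache (LRU->MRU): [36 31 34]
  25. access 34: HIT. Cache (LRU->MRU): [36 31 34]
  26. access 34: HIT. Cache (LRU->MRU): [36 31 34]
  27. access 34: HIT. Cache (LRU->MRU): [36 31 34]
  28. access 34: HIT. Cache (LRU->MRU): [36 31 34]
  29. access 34: HIT. Cache (LRU->MRU): [36 31 34]
  30. access 31: HIT. Cache (LRU->MRU): [36 34 31]
  31. access 34: HIT. Cache (LRU->MRU): [36 31 34]
  32. access 31: HIT. Cache (LRU->MRU): [36 34 31]
  33. access 36: HIT. Cache (LRU->MRU): [34 31 36]
  34. access 89: MISS, evict 34. Cache (LRU->MRU): [31 36 89]
Total: 28 hits, 6 misses, 3 evictions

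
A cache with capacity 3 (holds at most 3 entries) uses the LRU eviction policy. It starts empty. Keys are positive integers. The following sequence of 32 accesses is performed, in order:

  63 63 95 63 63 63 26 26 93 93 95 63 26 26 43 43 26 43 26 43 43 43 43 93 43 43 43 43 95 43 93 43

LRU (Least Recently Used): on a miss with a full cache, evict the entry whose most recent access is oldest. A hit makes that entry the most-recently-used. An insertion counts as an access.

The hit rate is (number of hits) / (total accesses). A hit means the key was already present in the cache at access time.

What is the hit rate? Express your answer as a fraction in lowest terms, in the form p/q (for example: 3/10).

LRU simulation (capacity=3):
  1. access 63: MISS. Cache (LRU->MRU): [63]
  2. access 63: HIT. Cache (LRU->MRU): [63]
  3. access 95: MISS. Cache (LRU->MRU): [63 95]
  4. access 63: HIT. Cache (LRU->MRU): [95 63]
  5. access 63: HIT. Cache (LRU->MRU): [95 63]
  6. access 63: HIT. Cache (LRU->MRU): [95 63]
  7. access 26: MISS. Cache (LRU->MRU): [95 63 26]
  8. access 26: HIT. Cache (LRU->MRU): [95 63 26]
  9. access 93: MISS, evict 95. Cache (LRU->MRU): [63 26 93]
  10. access 93: HIT. Cache (LRU->MRU): [63 26 93]
  11. access 95: MISS, evict 63. Cache (LRU->MRU): [26 93 95]
  12. access 63: MISS, evict 26. Cache (LRU->MRU): [93 95 63]
  13. access 26: MISS, evict 93. Cache (LRU->MRU): [95 63 26]
  14. access 26: HIT. Cache (LRU->MRU): [95 63 26]
  15. access 43: MISS, evict 95. Cache (LRU->MRU): [63 26 43]
  16. access 43: HIT. Cache (LRU->MRU): [63 26 43]
  17. access 26: HIT. Cache (LRU->MRU): [63 43 26]
  18. access 43: HIT. Cache (LRU->MRU): [63 26 43]
  19. access 26: HIT. Cache (LRU->MRU): [63 43 26]
  20. access 43: HIT. Cache (LRU->MRU): [63 26 43]
  21. access 43: HIT. Cache (LRU->MRU): [63 26 43]
  22. access 43: HIT. Cache (LRU->MRU): [63 26 43]
  23. access 43: HIT. Cache (LRU->MRU): [63 26 43]
  24. access 93: MISS, evict 63. Cache (LRU->MRU): [26 43 93]
  25. access 43: HIT. Cache (LRU->MRU): [26 93 43]
  26. access 43: HIT. Cache (LRU->MRU): [26 93 43]
  27. access 43: HIT. Cache (LRU->MRU): [26 93 43]
  28. access 43: HIT. Cache (LRU->MRU): [26 93 43]
  29. access 95: MISS, evict 26. Cache (LRU->MRU): [93 43 95]
  30. access 43: HIT. Cache (LRU->MRU): [93 95 43]
  31. access 93: HIT. Cache (LRU->MRU): [95 43 93]
  32. access 43: HIT. Cache (LRU->MRU): [95 93 43]
Total: 22 hits, 10 misses, 7 evictions

Hit rate = 22/32 = 11/16

Answer: 11/16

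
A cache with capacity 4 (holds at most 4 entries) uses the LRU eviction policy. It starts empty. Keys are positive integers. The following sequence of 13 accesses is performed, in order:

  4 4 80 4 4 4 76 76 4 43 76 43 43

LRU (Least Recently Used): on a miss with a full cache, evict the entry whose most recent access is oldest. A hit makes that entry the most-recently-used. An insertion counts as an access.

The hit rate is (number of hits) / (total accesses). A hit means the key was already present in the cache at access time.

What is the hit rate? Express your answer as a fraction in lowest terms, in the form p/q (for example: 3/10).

Answer: 9/13

Derivation:
LRU simulation (capacity=4):
  1. access 4: MISS. Cache (LRU->MRU): [4]
  2. access 4: HIT. Cache (LRU->MRU): [4]
  3. access 80: MISS. Cache (LRU->MRU): [4 80]
  4. access 4: HIT. Cache (LRU->MRU): [80 4]
  5. access 4: HIT. Cache (LRU->MRU): [80 4]
  6. access 4: HIT. Cache (LRU->MRU): [80 4]
  7. access 76: MISS. Cache (LRU->MRU): [80 4 76]
  8. access 76: HIT. Cache (LRU->MRU): [80 4 76]
  9. access 4: HIT. Cache (LRU->MRU): [80 76 4]
  10. access 43: MISS. Cache (LRU->MRU): [80 76 4 43]
  11. access 76: HIT. Cache (LRU->MRU): [80 4 43 76]
  12. access 43: HIT. Cache (LRU->MRU): [80 4 76 43]
  13. access 43: HIT. Cache (LRU->MRU): [80 4 76 43]
Total: 9 hits, 4 misses, 0 evictions

Hit rate = 9/13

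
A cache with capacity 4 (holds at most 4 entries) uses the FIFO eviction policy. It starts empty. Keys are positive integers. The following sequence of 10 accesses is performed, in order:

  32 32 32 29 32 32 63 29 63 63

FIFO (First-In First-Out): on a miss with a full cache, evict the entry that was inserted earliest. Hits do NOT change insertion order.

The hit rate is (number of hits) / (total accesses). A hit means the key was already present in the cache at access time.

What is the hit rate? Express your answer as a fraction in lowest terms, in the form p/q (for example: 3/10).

Answer: 7/10

Derivation:
FIFO simulation (capacity=4):
  1. access 32: MISS. Cache (old->new): [32]
  2. access 32: HIT. Cache (old->new): [32]
  3. access 32: HIT. Cache (old->new): [32]
  4. access 29: MISS. Cache (old->new): [32 29]
  5. access 32: HIT. Cache (old->new): [32 29]
  6. access 32: HIT. Cache (old->new): [32 29]
  7. access 63: MISS. Cache (old->new): [32 29 63]
  8. access 29: HIT. Cache (old->new): [32 29 63]
  9. access 63: HIT. Cache (old->new): [32 29 63]
  10. access 63: HIT. Cache (old->new): [32 29 63]
Total: 7 hits, 3 misses, 0 evictions

Hit rate = 7/10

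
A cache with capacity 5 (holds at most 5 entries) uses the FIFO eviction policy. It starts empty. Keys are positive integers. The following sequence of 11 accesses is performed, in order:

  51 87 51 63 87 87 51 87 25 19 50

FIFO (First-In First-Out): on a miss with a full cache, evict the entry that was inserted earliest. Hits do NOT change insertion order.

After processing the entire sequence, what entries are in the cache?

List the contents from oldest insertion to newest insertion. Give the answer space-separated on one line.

Answer: 87 63 25 19 50

Derivation:
FIFO simulation (capacity=5):
  1. access 51: MISS. Cache (old->new): [51]
  2. access 87: MISS. Cache (old->new): [51 87]
  3. access 51: HIT. Cache (old->new): [51 87]
  4. access 63: MISS. Cache (old->new): [51 87 63]
  5. access 87: HIT. Cache (old->new): [51 87 63]
  6. access 87: HIT. Cache (old->new): [51 87 63]
  7. access 51: HIT. Cache (old->new): [51 87 63]
  8. access 87: HIT. Cache (old->new): [51 87 63]
  9. access 25: MISS. Cache (old->new): [51 87 63 25]
  10. access 19: MISS. Cache (old->new): [51 87 63 25 19]
  11. access 50: MISS, evict 51. Cache (old->new): [87 63 25 19 50]
Total: 5 hits, 6 misses, 1 evictions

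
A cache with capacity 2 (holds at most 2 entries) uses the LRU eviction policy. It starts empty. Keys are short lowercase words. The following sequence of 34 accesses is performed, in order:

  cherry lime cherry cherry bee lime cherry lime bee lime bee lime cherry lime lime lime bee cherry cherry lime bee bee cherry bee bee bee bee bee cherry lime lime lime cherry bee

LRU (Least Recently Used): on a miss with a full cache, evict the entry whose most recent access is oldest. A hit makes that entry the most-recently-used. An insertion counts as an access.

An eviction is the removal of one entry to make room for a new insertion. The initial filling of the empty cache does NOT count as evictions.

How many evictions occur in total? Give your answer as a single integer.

Answer: 12

Derivation:
LRU simulation (capacity=2):
  1. access cherry: MISS. Cache (LRU->MRU): [cherry]
  2. access lime: MISS. Cache (LRU->MRU): [cherry lime]
  3. access cherry: HIT. Cache (LRU->MRU): [lime cherry]
  4. access cherry: HIT. Cache (LRU->MRU): [lime cherry]
  5. access bee: MISS, evict lime. Cache (LRU->MRU): [cherry bee]
  6. access lime: MISS, evict cherry. Cache (LRU->MRU): [bee lime]
  7. access cherry: MISS, evict bee. Cache (LRU->MRU): [lime cherry]
  8. access lime: HIT. Cache (LRU->MRU): [cherry lime]
  9. access bee: MISS, evict cherry. Cache (LRU->MRU): [lime bee]
  10. access lime: HIT. Cache (LRU->MRU): [bee lime]
  11. access bee: HIT. Cache (LRU->MRU): [lime bee]
  12. access lime: HIT. Cache (LRU->MRU): [bee lime]
  13. access cherry: MISS, evict bee. Cache (LRU->MRU): [lime cherry]
  14. access lime: HIT. Cache (LRU->MRU): [cherry lime]
  15. access lime: HIT. Cache (LRU->MRU): [cherry lime]
  16. access lime: HIT. Cache (LRU->MRU): [cherry lime]
  17. access bee: MISS, evict cherry. Cache (LRU->MRU): [lime bee]
  18. access cherry: MISS, evict lime. Cache (LRU->MRU): [bee cherry]
  19. access cherry: HIT. Cache (LRU->MRU): [bee cherry]
  20. access lime: MISS, evict bee. Cache (LRU->MRU): [cherry lime]
  21. access bee: MISS, evict cherry. Cache (LRU->MRU): [lime bee]
  22. access bee: HIT. Cache (LRU->MRU): [lime bee]
  23. access cherry: MISS, evict lime. Cache (LRU->MRU): [bee cherry]
  24. access bee: HIT. Cache (LRU->MRU): [cherry bee]
  25. access bee: HIT. Cache (LRU->MRU): [cherry bee]
  26. access bee: HIT. Cache (LRU->MRU): [cherry bee]
  27. access bee: HIT. Cache (LRU->MRU): [cherry bee]
  28. access bee: HIT. Cache (LRU->MRU): [cherry bee]
  29. access cherry: HIT. Cache (LRU->MRU): [bee cherry]
  30. access lime: MISS, evict bee. Cache (LRU->MRU): [cherry lime]
  31. access lime: HIT. Cache (LRU->MRU): [cherry lime]
  32. access lime: HIT. Cache (LRU->MRU): [cherry lime]
  33. access cherry: HIT. Cache (LRU->MRU): [lime cherry]
  34. access bee: MISS, evict lime. Cache (LRU->MRU): [cherry bee]
Total: 20 hits, 14 misses, 12 evictions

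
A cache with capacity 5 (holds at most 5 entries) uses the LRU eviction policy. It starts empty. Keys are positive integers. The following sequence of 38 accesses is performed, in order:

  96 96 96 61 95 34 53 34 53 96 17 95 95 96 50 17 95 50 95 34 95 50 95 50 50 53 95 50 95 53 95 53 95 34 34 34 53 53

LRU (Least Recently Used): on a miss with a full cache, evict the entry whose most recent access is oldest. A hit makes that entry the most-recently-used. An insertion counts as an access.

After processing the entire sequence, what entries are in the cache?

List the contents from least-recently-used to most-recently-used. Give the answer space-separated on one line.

Answer: 17 50 95 34 53

Derivation:
LRU simulation (capacity=5):
  1. access 96: MISS. Cache (LRU->MRU): [96]
  2. access 96: HIT. Cache (LRU->MRU): [96]
  3. access 96: HIT. Cache (LRU->MRU): [96]
  4. access 61: MISS. Cache (LRU->MRU): [96 61]
  5. access 95: MISS. Cache (LRU->MRU): [96 61 95]
  6. access 34: MISS. Cache (LRU->MRU): [96 61 95 34]
  7. access 53: MISS. Cache (LRU->MRU): [96 61 95 34 53]
  8. access 34: HIT. Cache (LRU->MRU): [96 61 95 53 34]
  9. access 53: HIT. Cache (LRU->MRU): [96 61 95 34 53]
  10. access 96: HIT. Cache (LRU->MRU): [61 95 34 53 96]
  11. access 17: MISS, evict 61. Cache (LRU->MRU): [95 34 53 96 17]
  12. access 95: HIT. Cache (LRU->MRU): [34 53 96 17 95]
  13. access 95: HIT. Cache (LRU->MRU): [34 53 96 17 95]
  14. access 96: HIT. Cache (LRU->MRU): [34 53 17 95 96]
  15. access 50: MISS, evict 34. Cache (LRU->MRU): [53 17 95 96 50]
  16. access 17: HIT. Cache (LRU->MRU): [53 95 96 50 17]
  17. access 95: HIT. Cache (LRU->MRU): [53 96 50 17 95]
  18. access 50: HIT. Cache (LRU->MRU): [53 96 17 95 50]
  19. access 95: HIT. Cache (LRU->MRU): [53 96 17 50 95]
  20. access 34: MISS, evict 53. Cache (LRU->MRU): [96 17 50 95 34]
  21. access 95: HIT. Cache (LRU->MRU): [96 17 50 34 95]
  22. access 50: HIT. Cache (LRU->MRU): [96 17 34 95 50]
  23. access 95: HIT. Cache (LRU->MRU): [96 17 34 50 95]
  24. access 50: HIT. Cache (LRU->MRU): [96 17 34 95 50]
  25. access 50: HIT. Cache (LRU->MRU): [96 17 34 95 50]
  26. access 53: MISS, evict 96. Cache (LRU->MRU): [17 34 95 50 53]
  27. access 95: HIT. Cache (LRU->MRU): [17 34 50 53 95]
  28. access 50: HIT. Cache (LRU->MRU): [17 34 53 95 50]
  29. access 95: HIT. Cache (LRU->MRU): [17 34 53 50 95]
  30. access 53: HIT. Cache (LRU->MRU): [17 34 50 95 53]
  31. access 95: HIT. Cache (LRU->MRU): [17 34 50 53 95]
  32. access 53: HIT. Cache (LRU->MRU): [17 34 50 95 53]
  33. access 95: HIT. Cache (LRU->MRU): [17 34 50 53 95]
  34. access 34: HIT. Cache (LRU->MRU): [17 50 53 95 34]
  35. access 34: HIT. Cache (LRU->MRU): [17 50 53 95 34]
  36. access 34: HIT. Cache (LRU->MRU): [17 50 53 95 34]
  37. access 53: HIT. Cache (LRU->MRU): [17 50 95 34 53]
  38. access 53: HIT. Cache (LRU->MRU): [17 50 95 34 53]
Total: 29 hits, 9 misses, 4 evictions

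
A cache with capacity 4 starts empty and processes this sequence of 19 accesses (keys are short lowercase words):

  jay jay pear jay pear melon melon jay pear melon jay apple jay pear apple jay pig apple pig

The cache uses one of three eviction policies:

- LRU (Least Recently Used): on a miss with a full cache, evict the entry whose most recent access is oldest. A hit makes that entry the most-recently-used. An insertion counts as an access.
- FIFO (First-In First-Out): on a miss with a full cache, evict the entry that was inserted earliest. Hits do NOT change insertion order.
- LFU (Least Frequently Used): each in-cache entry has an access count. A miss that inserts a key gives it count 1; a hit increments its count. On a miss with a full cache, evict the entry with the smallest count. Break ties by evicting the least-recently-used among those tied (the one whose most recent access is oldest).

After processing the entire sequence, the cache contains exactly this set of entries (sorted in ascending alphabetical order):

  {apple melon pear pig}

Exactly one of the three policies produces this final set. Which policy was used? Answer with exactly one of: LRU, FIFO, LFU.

Simulating under each policy and comparing final sets:
  LRU: final set = {apple jay pear pig} -> differs
  FIFO: final set = {apple melon pear pig} -> MATCHES target
  LFU: final set = {jay melon pear pig} -> differs
Only FIFO produces the target set.

Answer: FIFO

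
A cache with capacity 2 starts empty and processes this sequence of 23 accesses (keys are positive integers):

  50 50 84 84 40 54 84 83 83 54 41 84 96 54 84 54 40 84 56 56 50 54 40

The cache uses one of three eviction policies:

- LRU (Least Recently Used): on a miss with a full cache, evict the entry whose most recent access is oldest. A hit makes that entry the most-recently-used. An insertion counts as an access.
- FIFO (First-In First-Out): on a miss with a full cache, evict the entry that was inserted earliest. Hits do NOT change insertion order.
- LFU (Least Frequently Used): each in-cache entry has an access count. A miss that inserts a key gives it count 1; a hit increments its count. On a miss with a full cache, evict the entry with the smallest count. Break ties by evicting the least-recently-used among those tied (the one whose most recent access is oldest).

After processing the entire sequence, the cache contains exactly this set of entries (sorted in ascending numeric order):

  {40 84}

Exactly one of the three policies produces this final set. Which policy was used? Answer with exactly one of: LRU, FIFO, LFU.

Simulating under each policy and comparing final sets:
  LRU: final set = {40 54} -> differs
  FIFO: final set = {40 54} -> differs
  LFU: final set = {40 84} -> MATCHES target
Only LFU produces the target set.

Answer: LFU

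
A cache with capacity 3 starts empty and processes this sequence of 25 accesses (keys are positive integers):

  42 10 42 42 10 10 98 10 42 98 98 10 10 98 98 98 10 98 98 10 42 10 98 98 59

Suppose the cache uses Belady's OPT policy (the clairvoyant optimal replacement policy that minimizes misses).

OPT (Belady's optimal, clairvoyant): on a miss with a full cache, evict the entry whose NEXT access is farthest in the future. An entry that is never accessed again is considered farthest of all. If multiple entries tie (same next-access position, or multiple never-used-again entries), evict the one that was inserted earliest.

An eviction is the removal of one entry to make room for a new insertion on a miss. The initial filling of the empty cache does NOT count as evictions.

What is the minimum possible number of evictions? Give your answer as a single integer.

Answer: 1

Derivation:
OPT (Belady) simulation (capacity=3):
  1. access 42: MISS. Cache: [42]
  2. access 10: MISS. Cache: [42 10]
  3. access 42: HIT. Next use of 42: step 4. Cache: [42 10]
  4. access 42: HIT. Next use of 42: step 9. Cache: [42 10]
  5. access 10: HIT. Next use of 10: step 6. Cache: [42 10]
  6. access 10: HIT. Next use of 10: step 8. Cache: [42 10]
  7. access 98: MISS. Cache: [42 10 98]
  8. access 10: HIT. Next use of 10: step 12. Cache: [42 10 98]
  9. access 42: HIT. Next use of 42: step 21. Cache: [42 10 98]
  10. access 98: HIT. Next use of 98: step 11. Cache: [42 10 98]
  11. access 98: HIT. Next use of 98: step 14. Cache: [42 10 98]
  12. access 10: HIT. Next use of 10: step 13. Cache: [42 10 98]
  13. access 10: HIT. Next use of 10: step 17. Cache: [42 10 98]
  14. access 98: HIT. Next use of 98: step 15. Cache: [42 10 98]
  15. access 98: HIT. Next use of 98: step 16. Cache: [42 10 98]
  16. access 98: HIT. Next use of 98: step 18. Cache: [42 10 98]
  17. access 10: HIT. Next use of 10: step 20. Cache: [42 10 98]
  18. access 98: HIT. Next use of 98: step 19. Cache: [42 10 98]
  19. access 98: HIT. Next use of 98: step 23. Cache: [42 10 98]
  20. access 10: HIT. Next use of 10: step 22. Cache: [42 10 98]
  21. access 42: HIT. Next use of 42: never. Cache: [42 10 98]
  22. access 10: HIT. Next use of 10: never. Cache: [42 10 98]
  23. access 98: HIT. Next use of 98: step 24. Cache: [42 10 98]
  24. access 98: HIT. Next use of 98: never. Cache: [42 10 98]
  25. access 59: MISS, evict 42 (next use: never). Cache: [10 98 59]
Total: 21 hits, 4 misses, 1 evictions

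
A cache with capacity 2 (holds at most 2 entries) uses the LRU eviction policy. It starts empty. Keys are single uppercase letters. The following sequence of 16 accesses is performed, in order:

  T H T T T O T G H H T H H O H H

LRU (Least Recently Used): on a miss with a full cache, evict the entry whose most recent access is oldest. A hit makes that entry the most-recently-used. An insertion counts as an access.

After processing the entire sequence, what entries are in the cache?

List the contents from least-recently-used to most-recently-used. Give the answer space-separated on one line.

Answer: O H

Derivation:
LRU simulation (capacity=2):
  1. access T: MISS. Cache (LRU->MRU): [T]
  2. access H: MISS. Cache (LRU->MRU): [T H]
  3. access T: HIT. Cache (LRU->MRU): [H T]
  4. access T: HIT. Cache (LRU->MRU): [H T]
  5. access T: HIT. Cache (LRU->MRU): [H T]
  6. access O: MISS, evict H. Cache (LRU->MRU): [T O]
  7. access T: HIT. Cache (LRU->MRU): [O T]
  8. access G: MISS, evict O. Cache (LRU->MRU): [T G]
  9. access H: MISS, evict T. Cache (LRU->MRU): [G H]
  10. access H: HIT. Cache (LRU->MRU): [G H]
  11. access T: MISS, evict G. Cache (LRU->MRU): [H T]
  12. access H: HIT. Cache (LRU->MRU): [T H]
  13. access H: HIT. Cache (LRU->MRU): [T H]
  14. access O: MISS, evict T. Cache (LRU->MRU): [H O]
  15. access H: HIT. Cache (LRU->MRU): [O H]
  16. access H: HIT. Cache (LRU->MRU): [O H]
Total: 9 hits, 7 misses, 5 evictions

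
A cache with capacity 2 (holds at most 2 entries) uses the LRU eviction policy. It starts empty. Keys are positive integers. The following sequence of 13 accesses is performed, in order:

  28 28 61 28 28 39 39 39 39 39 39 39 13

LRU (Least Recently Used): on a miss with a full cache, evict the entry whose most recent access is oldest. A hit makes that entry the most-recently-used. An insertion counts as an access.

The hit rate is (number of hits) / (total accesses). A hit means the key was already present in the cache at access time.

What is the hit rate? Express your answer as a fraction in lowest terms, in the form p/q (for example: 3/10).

LRU simulation (capacity=2):
  1. access 28: MISS. Cache (LRU->MRU): [28]
  2. access 28: HIT. Cache (LRU->MRU): [28]
  3. access 61: MISS. Cache (LRU->MRU): [28 61]
  4. access 28: HIT. Cache (LRU->MRU): [61 28]
  5. access 28: HIT. Cache (LRU->MRU): [61 28]
  6. access 39: MISS, evict 61. Cache (LRU->MRU): [28 39]
  7. access 39: HIT. Cache (LRU->MRU): [28 39]
  8. access 39: HIT. Cache (LRU->MRU): [28 39]
  9. access 39: HIT. Cache (LRU->MRU): [28 39]
  10. access 39: HIT. Cache (LRU->MRU): [28 39]
  11. access 39: HIT. Cache (LRU->MRU): [28 39]
  12. access 39: HIT. Cache (LRU->MRU): [28 39]
  13. access 13: MISS, evict 28. Cache (LRU->MRU): [39 13]
Total: 9 hits, 4 misses, 2 evictions

Hit rate = 9/13

Answer: 9/13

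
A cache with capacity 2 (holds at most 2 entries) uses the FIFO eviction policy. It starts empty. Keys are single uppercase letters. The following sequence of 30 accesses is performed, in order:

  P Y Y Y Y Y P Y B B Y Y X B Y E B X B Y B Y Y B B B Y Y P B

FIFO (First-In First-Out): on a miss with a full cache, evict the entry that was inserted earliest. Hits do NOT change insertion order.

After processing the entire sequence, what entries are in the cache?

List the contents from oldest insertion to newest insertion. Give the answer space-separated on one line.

Answer: B P

Derivation:
FIFO simulation (capacity=2):
  1. access P: MISS. Cache (old->new): [P]
  2. access Y: MISS. Cache (old->new): [P Y]
  3. access Y: HIT. Cache (old->new): [P Y]
  4. access Y: HIT. Cache (old->new): [P Y]
  5. access Y: HIT. Cache (old->new): [P Y]
  6. access Y: HIT. Cache (old->new): [P Y]
  7. access P: HIT. Cache (old->new): [P Y]
  8. access Y: HIT. Cache (old->new): [P Y]
  9. access B: MISS, evict P. Cache (old->new): [Y B]
  10. access B: HIT. Cache (old->new): [Y B]
  11. access Y: HIT. Cache (old->new): [Y B]
  12. access Y: HIT. Cache (old->new): [Y B]
  13. access X: MISS, evict Y. Cache (old->new): [B X]
  14. access B: HIT. Cache (old->new): [B X]
  15. access Y: MISS, evict B. Cache (old->new): [X Y]
  16. access E: MISS, evict X. Cache (old->new): [Y E]
  17. access B: MISS, evict Y. Cache (old->new): [E B]
  18. access X: MISS, evict E. Cache (old->new): [B X]
  19. access B: HIT. Cache (old->new): [B X]
  20. access Y: MISS, evict B. Cache (old->new): [X Y]
  21. access B: MISS, evict X. Cache (old->new): [Y B]
  22. access Y: HIT. Cache (old->new): [Y B]
  23. access Y: HIT. Cache (old->new): [Y B]
  24. access B: HIT. Cache (old->new): [Y B]
  25. access B: HIT. Cache (old->new): [Y B]
  26. access B: HIT. Cache (old->new): [Y B]
  27. access Y: HIT. Cache (old->new): [Y B]
  28. access Y: HIT. Cache (old->new): [Y B]
  29. access P: MISS, evict Y. Cache (old->new): [B P]
  30. access B: HIT. Cache (old->new): [B P]
Total: 19 hits, 11 misses, 9 evictions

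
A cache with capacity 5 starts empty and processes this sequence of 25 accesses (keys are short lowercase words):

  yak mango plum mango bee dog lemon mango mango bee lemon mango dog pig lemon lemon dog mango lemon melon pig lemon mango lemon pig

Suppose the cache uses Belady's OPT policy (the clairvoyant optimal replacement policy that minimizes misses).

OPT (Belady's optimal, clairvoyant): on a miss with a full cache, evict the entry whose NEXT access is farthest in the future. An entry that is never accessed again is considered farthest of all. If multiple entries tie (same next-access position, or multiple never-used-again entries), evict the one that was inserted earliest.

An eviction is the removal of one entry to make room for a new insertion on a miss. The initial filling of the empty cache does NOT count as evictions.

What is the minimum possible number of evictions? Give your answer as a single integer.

Answer: 3

Derivation:
OPT (Belady) simulation (capacity=5):
  1. access yak: MISS. Cache: [yak]
  2. access mango: MISS. Cache: [yak mango]
  3. access plum: MISS. Cache: [yak mango plum]
  4. access mango: HIT. Next use of mango: step 8. Cache: [yak mango plum]
  5. access bee: MISS. Cache: [yak mango plum bee]
  6. access dog: MISS. Cache: [yak mango plum bee dog]
  7. access lemon: MISS, evict yak (next use: never). Cache: [mango plum bee dog lemon]
  8. access mango: HIT. Next use of mango: step 9. Cache: [mango plum bee dog lemon]
  9. access mango: HIT. Next use of mango: step 12. Cache: [mango plum bee dog lemon]
  10. access bee: HIT. Next use of bee: never. Cache: [mango plum bee dog lemon]
  11. access lemon: HIT. Next use of lemon: step 15. Cache: [mango plum bee dog lemon]
  12. access mango: HIT. Next use of mango: step 18. Cache: [mango plum bee dog lemon]
  13. access dog: HIT. Next use of dog: step 17. Cache: [mango plum bee dog lemon]
  14. access pig: MISS, evict plum (next use: never). Cache: [mango bee dog lemon pig]
  15. access lemon: HIT. Next use of lemon: step 16. Cache: [mango bee dog lemon pig]
  16. access lemon: HIT. Next use of lemon: step 19. Cache: [mango bee dog lemon pig]
  17. access dog: HIT. Next use of dog: never. Cache: [mango bee dog lemon pig]
  18. access mango: HIT. Next use of mango: step 23. Cache: [mango bee dog lemon pig]
  19. access lemon: HIT. Next use of lemon: step 22. Cache: [mango bee dog lemon pig]
  20. access melon: MISS, evict bee (next use: never). Cache: [mango dog lemon pig melon]
  21. access pig: HIT. Next use of pig: step 25. Cache: [mango dog lemon pig melon]
  22. access lemon: HIT. Next use of lemon: step 24. Cache: [mango dog lemon pig melon]
  23. access mango: HIT. Next use of mango: never. Cache: [mango dog lemon pig melon]
  24. access lemon: HIT. Next use of lemon: never. Cache: [mango dog lemon pig melon]
  25. access pig: HIT. Next use of pig: never. Cache: [mango dog lemon pig melon]
Total: 17 hits, 8 misses, 3 evictions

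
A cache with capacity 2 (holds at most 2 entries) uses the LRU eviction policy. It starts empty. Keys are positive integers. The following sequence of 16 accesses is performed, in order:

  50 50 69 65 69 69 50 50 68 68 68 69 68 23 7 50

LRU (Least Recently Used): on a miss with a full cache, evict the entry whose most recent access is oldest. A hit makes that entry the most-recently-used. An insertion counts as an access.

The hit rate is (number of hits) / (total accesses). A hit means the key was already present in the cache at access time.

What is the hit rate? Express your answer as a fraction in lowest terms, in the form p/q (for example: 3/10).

Answer: 7/16

Derivation:
LRU simulation (capacity=2):
  1. access 50: MISS. Cache (LRU->MRU): [50]
  2. access 50: HIT. Cache (LRU->MRU): [50]
  3. access 69: MISS. Cache (LRU->MRU): [50 69]
  4. access 65: MISS, evict 50. Cache (LRU->MRU): [69 65]
  5. access 69: HIT. Cache (LRU->MRU): [65 69]
  6. access 69: HIT. Cache (LRU->MRU): [65 69]
  7. access 50: MISS, evict 65. Cache (LRU->MRU): [69 50]
  8. access 50: HIT. Cache (LRU->MRU): [69 50]
  9. access 68: MISS, evict 69. Cache (LRU->MRU): [50 68]
  10. access 68: HIT. Cache (LRU->MRU): [50 68]
  11. access 68: HIT. Cache (LRU->MRU): [50 68]
  12. access 69: MISS, evict 50. Cache (LRU->MRU): [68 69]
  13. access 68: HIT. Cache (LRU->MRU): [69 68]
  14. access 23: MISS, evict 69. Cache (LRU->MRU): [68 23]
  15. access 7: MISS, evict 68. Cache (LRU->MRU): [23 7]
  16. access 50: MISS, evict 23. Cache (LRU->MRU): [7 50]
Total: 7 hits, 9 misses, 7 evictions

Hit rate = 7/16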